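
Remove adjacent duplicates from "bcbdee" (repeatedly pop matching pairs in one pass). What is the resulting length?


Input: bcbdee
Stack-based adjacent duplicate removal:
  Read 'b': push. Stack: b
  Read 'c': push. Stack: bc
  Read 'b': push. Stack: bcb
  Read 'd': push. Stack: bcbd
  Read 'e': push. Stack: bcbde
  Read 'e': matches stack top 'e' => pop. Stack: bcbd
Final stack: "bcbd" (length 4)

4


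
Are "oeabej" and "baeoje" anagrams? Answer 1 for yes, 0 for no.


Strings: "oeabej", "baeoje"
Sorted first:  abeejo
Sorted second: abeejo
Sorted forms match => anagrams

1


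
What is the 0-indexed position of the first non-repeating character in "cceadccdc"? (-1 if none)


Input: cceadccdc
Character frequencies:
  'a': 1
  'c': 5
  'd': 2
  'e': 1
Scanning left to right for freq == 1:
  Position 0 ('c'): freq=5, skip
  Position 1 ('c'): freq=5, skip
  Position 2 ('e'): unique! => answer = 2

2


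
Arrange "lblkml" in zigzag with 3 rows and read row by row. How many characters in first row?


Zigzag "lblkml" into 3 rows:
Placing characters:
  'l' => row 0
  'b' => row 1
  'l' => row 2
  'k' => row 1
  'm' => row 0
  'l' => row 1
Rows:
  Row 0: "lm"
  Row 1: "bkl"
  Row 2: "l"
First row length: 2

2


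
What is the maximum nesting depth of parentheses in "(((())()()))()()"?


Input: "(((())()()))()()"
Tracking depth:
  Position 0 '(': depth becomes 1
  Position 1 '(': depth becomes 2
  Position 2 '(': depth becomes 3
  Position 3 '(': depth becomes 4
  Position 4 ')': depth becomes 3
  Position 5 ')': depth becomes 2
  Position 6 '(': depth becomes 3
  Position 7 ')': depth becomes 2
  Position 8 '(': depth becomes 3
  Position 9 ')': depth becomes 2
  Position 10 ')': depth becomes 1
  Position 11 ')': depth becomes 0
  Position 12 '(': depth becomes 1
  Position 13 ')': depth becomes 0
  Position 14 '(': depth becomes 1
  Position 15 ')': depth becomes 0
Maximum depth reached: 4

4


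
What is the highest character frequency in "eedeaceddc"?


Input: eedeaceddc
Character counts:
  'a': 1
  'c': 2
  'd': 3
  'e': 4
Maximum frequency: 4

4


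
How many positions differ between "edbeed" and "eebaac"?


Comparing "edbeed" and "eebaac" position by position:
  Position 0: 'e' vs 'e' => same
  Position 1: 'd' vs 'e' => DIFFER
  Position 2: 'b' vs 'b' => same
  Position 3: 'e' vs 'a' => DIFFER
  Position 4: 'e' vs 'a' => DIFFER
  Position 5: 'd' vs 'c' => DIFFER
Positions that differ: 4

4


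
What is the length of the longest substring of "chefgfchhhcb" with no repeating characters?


Input: "chefgfchhhcb"
Sliding window (track last position of each char):
  Position 0 ('c'): window [0,0] length 1 -- new best
  Position 1 ('h'): window [0,1] length 2 -- new best
  Position 2 ('e'): window [0,2] length 3 -- new best
  Position 3 ('f'): window [0,3] length 4 -- new best
  Position 4 ('g'): window [0,4] length 5 -- new best
  Position 5 ('f'): repeat (last at 3), move window start to 4
  Position 5 ('f'): window [4,5] length 2
  Position 6 ('c'): window [4,6] length 3
  Position 7 ('h'): window [4,7] length 4
  Position 8 ('h'): repeat (last at 7), move window start to 8
  Position 8 ('h'): window [8,8] length 1
  Position 9 ('h'): repeat (last at 8), move window start to 9
  Position 9 ('h'): window [9,9] length 1
  Position 10 ('c'): window [9,10] length 2
  Position 11 ('b'): window [9,11] length 3
Longest substring with no repeats: "chefg" with length 5

5


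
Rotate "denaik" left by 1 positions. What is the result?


Input: "denaik", rotate left by 1
First 1 characters: "d"
Remaining characters: "enaik"
Concatenate remaining + first: "enaik" + "d" = "enaikd"

enaikd


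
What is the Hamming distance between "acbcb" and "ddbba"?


Comparing "acbcb" and "ddbba" position by position:
  Position 0: 'a' vs 'd' => differ
  Position 1: 'c' vs 'd' => differ
  Position 2: 'b' vs 'b' => same
  Position 3: 'c' vs 'b' => differ
  Position 4: 'b' vs 'a' => differ
Total differences (Hamming distance): 4

4


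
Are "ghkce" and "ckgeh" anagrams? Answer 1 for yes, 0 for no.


Strings: "ghkce", "ckgeh"
Sorted first:  ceghk
Sorted second: ceghk
Sorted forms match => anagrams

1


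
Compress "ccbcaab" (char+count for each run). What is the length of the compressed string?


Input: ccbcaab
Runs:
  'c' x 2 => "c2"
  'b' x 1 => "b1"
  'c' x 1 => "c1"
  'a' x 2 => "a2"
  'b' x 1 => "b1"
Compressed: "c2b1c1a2b1"
Compressed length: 10

10


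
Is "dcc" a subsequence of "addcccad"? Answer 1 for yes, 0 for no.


Check if "dcc" is a subsequence of "addcccad"
Greedy scan:
  Position 0 ('a'): no match needed
  Position 1 ('d'): matches sub[0] = 'd'
  Position 2 ('d'): no match needed
  Position 3 ('c'): matches sub[1] = 'c'
  Position 4 ('c'): matches sub[2] = 'c'
  Position 5 ('c'): no match needed
  Position 6 ('a'): no match needed
  Position 7 ('d'): no match needed
All 3 characters matched => is a subsequence

1


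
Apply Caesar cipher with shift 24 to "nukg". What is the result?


Caesar cipher: shift "nukg" by 24
  'n' (pos 13) + 24 = pos 11 = 'l'
  'u' (pos 20) + 24 = pos 18 = 's'
  'k' (pos 10) + 24 = pos 8 = 'i'
  'g' (pos 6) + 24 = pos 4 = 'e'
Result: lsie

lsie


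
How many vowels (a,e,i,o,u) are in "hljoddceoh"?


Input: hljoddceoh
Checking each character:
  'h' at position 0: consonant
  'l' at position 1: consonant
  'j' at position 2: consonant
  'o' at position 3: vowel (running total: 1)
  'd' at position 4: consonant
  'd' at position 5: consonant
  'c' at position 6: consonant
  'e' at position 7: vowel (running total: 2)
  'o' at position 8: vowel (running total: 3)
  'h' at position 9: consonant
Total vowels: 3

3


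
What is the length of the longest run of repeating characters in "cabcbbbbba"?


Input: "cabcbbbbba"
Scanning for longest run:
  Position 1 ('a'): new char, reset run to 1
  Position 2 ('b'): new char, reset run to 1
  Position 3 ('c'): new char, reset run to 1
  Position 4 ('b'): new char, reset run to 1
  Position 5 ('b'): continues run of 'b', length=2
  Position 6 ('b'): continues run of 'b', length=3
  Position 7 ('b'): continues run of 'b', length=4
  Position 8 ('b'): continues run of 'b', length=5
  Position 9 ('a'): new char, reset run to 1
Longest run: 'b' with length 5

5


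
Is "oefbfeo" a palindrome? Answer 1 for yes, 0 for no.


Input: oefbfeo
Reversed: oefbfeo
  Compare pos 0 ('o') with pos 6 ('o'): match
  Compare pos 1 ('e') with pos 5 ('e'): match
  Compare pos 2 ('f') with pos 4 ('f'): match
Result: palindrome

1


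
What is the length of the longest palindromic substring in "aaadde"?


Input: "aaadde"
Checking substrings for palindromes:
  [0:3] "aaa" (len 3) => palindrome
  [0:2] "aa" (len 2) => palindrome
  [1:3] "aa" (len 2) => palindrome
  [3:5] "dd" (len 2) => palindrome
Longest palindromic substring: "aaa" with length 3

3


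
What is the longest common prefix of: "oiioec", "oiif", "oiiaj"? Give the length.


Words: oiioec, oiif, oiiaj
  Position 0: all 'o' => match
  Position 1: all 'i' => match
  Position 2: all 'i' => match
  Position 3: ('o', 'f', 'a') => mismatch, stop
LCP = "oii" (length 3)

3


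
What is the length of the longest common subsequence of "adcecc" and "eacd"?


LCS of "adcecc" and "eacd"
DP table:
           e    a    c    d
      0    0    0    0    0
  a   0    0    1    1    1
  d   0    0    1    1    2
  c   0    0    1    2    2
  e   0    1    1    2    2
  c   0    1    1    2    2
  c   0    1    1    2    2
LCS length = dp[6][4] = 2

2


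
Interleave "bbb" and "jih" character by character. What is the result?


Interleaving "bbb" and "jih":
  Position 0: 'b' from first, 'j' from second => "bj"
  Position 1: 'b' from first, 'i' from second => "bi"
  Position 2: 'b' from first, 'h' from second => "bh"
Result: bjbibh

bjbibh


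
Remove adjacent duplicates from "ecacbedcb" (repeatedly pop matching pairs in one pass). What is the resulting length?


Input: ecacbedcb
Stack-based adjacent duplicate removal:
  Read 'e': push. Stack: e
  Read 'c': push. Stack: ec
  Read 'a': push. Stack: eca
  Read 'c': push. Stack: ecac
  Read 'b': push. Stack: ecacb
  Read 'e': push. Stack: ecacbe
  Read 'd': push. Stack: ecacbed
  Read 'c': push. Stack: ecacbedc
  Read 'b': push. Stack: ecacbedcb
Final stack: "ecacbedcb" (length 9)

9


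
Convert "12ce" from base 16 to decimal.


Input: "12ce" in base 16
Positional expansion:
  Digit '1' (value 1) x 16^3 = 4096
  Digit '2' (value 2) x 16^2 = 512
  Digit 'c' (value 12) x 16^1 = 192
  Digit 'e' (value 14) x 16^0 = 14
Sum = 4814

4814


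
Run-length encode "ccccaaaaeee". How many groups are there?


Input: ccccaaaaeee
Scanning for consecutive runs:
  Group 1: 'c' x 4 (positions 0-3)
  Group 2: 'a' x 4 (positions 4-7)
  Group 3: 'e' x 3 (positions 8-10)
Total groups: 3

3


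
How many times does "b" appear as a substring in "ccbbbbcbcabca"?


Searching for "b" in "ccbbbbcbcabca"
Scanning each position:
  Position 0: "c" => no
  Position 1: "c" => no
  Position 2: "b" => MATCH
  Position 3: "b" => MATCH
  Position 4: "b" => MATCH
  Position 5: "b" => MATCH
  Position 6: "c" => no
  Position 7: "b" => MATCH
  Position 8: "c" => no
  Position 9: "a" => no
  Position 10: "b" => MATCH
  Position 11: "c" => no
  Position 12: "a" => no
Total occurrences: 6

6


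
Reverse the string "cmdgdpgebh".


Input: cmdgdpgebh
Reading characters right to left:
  Position 9: 'h'
  Position 8: 'b'
  Position 7: 'e'
  Position 6: 'g'
  Position 5: 'p'
  Position 4: 'd'
  Position 3: 'g'
  Position 2: 'd'
  Position 1: 'm'
  Position 0: 'c'
Reversed: hbegpdgdmc

hbegpdgdmc


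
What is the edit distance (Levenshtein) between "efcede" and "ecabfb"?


Computing edit distance: "efcede" -> "ecabfb"
DP table:
           e    c    a    b    f    b
      0    1    2    3    4    5    6
  e   1    0    1    2    3    4    5
  f   2    1    1    2    3    3    4
  c   3    2    1    2    3    4    4
  e   4    3    2    2    3    4    5
  d   5    4    3    3    3    4    5
  e   6    5    4    4    4    4    5
Edit distance = dp[6][6] = 5

5


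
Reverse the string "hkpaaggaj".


Input: hkpaaggaj
Reading characters right to left:
  Position 8: 'j'
  Position 7: 'a'
  Position 6: 'g'
  Position 5: 'g'
  Position 4: 'a'
  Position 3: 'a'
  Position 2: 'p'
  Position 1: 'k'
  Position 0: 'h'
Reversed: jaggaapkh

jaggaapkh


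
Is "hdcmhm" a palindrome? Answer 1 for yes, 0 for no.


Input: hdcmhm
Reversed: mhmcdh
  Compare pos 0 ('h') with pos 5 ('m'): MISMATCH
  Compare pos 1 ('d') with pos 4 ('h'): MISMATCH
  Compare pos 2 ('c') with pos 3 ('m'): MISMATCH
Result: not a palindrome

0


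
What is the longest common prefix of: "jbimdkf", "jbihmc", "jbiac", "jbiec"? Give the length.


Words: jbimdkf, jbihmc, jbiac, jbiec
  Position 0: all 'j' => match
  Position 1: all 'b' => match
  Position 2: all 'i' => match
  Position 3: ('m', 'h', 'a', 'e') => mismatch, stop
LCP = "jbi" (length 3)

3


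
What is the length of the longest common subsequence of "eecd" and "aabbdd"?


LCS of "eecd" and "aabbdd"
DP table:
           a    a    b    b    d    d
      0    0    0    0    0    0    0
  e   0    0    0    0    0    0    0
  e   0    0    0    0    0    0    0
  c   0    0    0    0    0    0    0
  d   0    0    0    0    0    1    1
LCS length = dp[4][6] = 1

1


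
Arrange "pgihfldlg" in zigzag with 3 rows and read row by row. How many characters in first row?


Zigzag "pgihfldlg" into 3 rows:
Placing characters:
  'p' => row 0
  'g' => row 1
  'i' => row 2
  'h' => row 1
  'f' => row 0
  'l' => row 1
  'd' => row 2
  'l' => row 1
  'g' => row 0
Rows:
  Row 0: "pfg"
  Row 1: "ghll"
  Row 2: "id"
First row length: 3

3


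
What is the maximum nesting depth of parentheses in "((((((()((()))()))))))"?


Input: "((((((()((()))()))))))"
Tracking depth:
  Position 0 '(': depth becomes 1
  Position 1 '(': depth becomes 2
  Position 2 '(': depth becomes 3
  Position 3 '(': depth becomes 4
  Position 4 '(': depth becomes 5
  Position 5 '(': depth becomes 6
  Position 6 '(': depth becomes 7
  Position 7 ')': depth becomes 6
  Position 8 '(': depth becomes 7
  Position 9 '(': depth becomes 8
  Position 10 '(': depth becomes 9
  Position 11 ')': depth becomes 8
  Position 12 ')': depth becomes 7
  Position 13 ')': depth becomes 6
  Position 14 '(': depth becomes 7
  Position 15 ')': depth becomes 6
  Position 16 ')': depth becomes 5
  Position 17 ')': depth becomes 4
  Position 18 ')': depth becomes 3
  Position 19 ')': depth becomes 2
  Position 20 ')': depth becomes 1
  Position 21 ')': depth becomes 0
Maximum depth reached: 9

9


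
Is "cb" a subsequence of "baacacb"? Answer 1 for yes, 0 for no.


Check if "cb" is a subsequence of "baacacb"
Greedy scan:
  Position 0 ('b'): no match needed
  Position 1 ('a'): no match needed
  Position 2 ('a'): no match needed
  Position 3 ('c'): matches sub[0] = 'c'
  Position 4 ('a'): no match needed
  Position 5 ('c'): no match needed
  Position 6 ('b'): matches sub[1] = 'b'
All 2 characters matched => is a subsequence

1


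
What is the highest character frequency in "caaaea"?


Input: caaaea
Character counts:
  'a': 4
  'c': 1
  'e': 1
Maximum frequency: 4

4


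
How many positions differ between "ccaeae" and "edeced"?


Comparing "ccaeae" and "edeced" position by position:
  Position 0: 'c' vs 'e' => DIFFER
  Position 1: 'c' vs 'd' => DIFFER
  Position 2: 'a' vs 'e' => DIFFER
  Position 3: 'e' vs 'c' => DIFFER
  Position 4: 'a' vs 'e' => DIFFER
  Position 5: 'e' vs 'd' => DIFFER
Positions that differ: 6

6


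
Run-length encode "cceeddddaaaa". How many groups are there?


Input: cceeddddaaaa
Scanning for consecutive runs:
  Group 1: 'c' x 2 (positions 0-1)
  Group 2: 'e' x 2 (positions 2-3)
  Group 3: 'd' x 4 (positions 4-7)
  Group 4: 'a' x 4 (positions 8-11)
Total groups: 4

4


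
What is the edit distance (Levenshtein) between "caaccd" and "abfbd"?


Computing edit distance: "caaccd" -> "abfbd"
DP table:
           a    b    f    b    d
      0    1    2    3    4    5
  c   1    1    2    3    4    5
  a   2    1    2    3    4    5
  a   3    2    2    3    4    5
  c   4    3    3    3    4    5
  c   5    4    4    4    4    5
  d   6    5    5    5    5    4
Edit distance = dp[6][5] = 4

4


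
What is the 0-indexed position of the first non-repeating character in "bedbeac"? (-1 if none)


Input: bedbeac
Character frequencies:
  'a': 1
  'b': 2
  'c': 1
  'd': 1
  'e': 2
Scanning left to right for freq == 1:
  Position 0 ('b'): freq=2, skip
  Position 1 ('e'): freq=2, skip
  Position 2 ('d'): unique! => answer = 2

2


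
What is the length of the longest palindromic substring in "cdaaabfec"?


Input: "cdaaabfec"
Checking substrings for palindromes:
  [2:5] "aaa" (len 3) => palindrome
  [2:4] "aa" (len 2) => palindrome
  [3:5] "aa" (len 2) => palindrome
Longest palindromic substring: "aaa" with length 3

3


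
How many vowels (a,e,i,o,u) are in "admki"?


Input: admki
Checking each character:
  'a' at position 0: vowel (running total: 1)
  'd' at position 1: consonant
  'm' at position 2: consonant
  'k' at position 3: consonant
  'i' at position 4: vowel (running total: 2)
Total vowels: 2

2


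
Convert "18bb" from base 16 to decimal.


Input: "18bb" in base 16
Positional expansion:
  Digit '1' (value 1) x 16^3 = 4096
  Digit '8' (value 8) x 16^2 = 2048
  Digit 'b' (value 11) x 16^1 = 176
  Digit 'b' (value 11) x 16^0 = 11
Sum = 6331

6331


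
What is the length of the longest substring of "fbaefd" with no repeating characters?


Input: "fbaefd"
Sliding window (track last position of each char):
  Position 0 ('f'): window [0,0] length 1 -- new best
  Position 1 ('b'): window [0,1] length 2 -- new best
  Position 2 ('a'): window [0,2] length 3 -- new best
  Position 3 ('e'): window [0,3] length 4 -- new best
  Position 4 ('f'): repeat (last at 0), move window start to 1
  Position 4 ('f'): window [1,4] length 4
  Position 5 ('d'): window [1,5] length 5 -- new best
Longest substring with no repeats: "baefd" with length 5

5


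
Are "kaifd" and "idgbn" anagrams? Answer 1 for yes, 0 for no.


Strings: "kaifd", "idgbn"
Sorted first:  adfik
Sorted second: bdgin
Differ at position 0: 'a' vs 'b' => not anagrams

0


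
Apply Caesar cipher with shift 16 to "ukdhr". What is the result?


Caesar cipher: shift "ukdhr" by 16
  'u' (pos 20) + 16 = pos 10 = 'k'
  'k' (pos 10) + 16 = pos 0 = 'a'
  'd' (pos 3) + 16 = pos 19 = 't'
  'h' (pos 7) + 16 = pos 23 = 'x'
  'r' (pos 17) + 16 = pos 7 = 'h'
Result: katxh

katxh


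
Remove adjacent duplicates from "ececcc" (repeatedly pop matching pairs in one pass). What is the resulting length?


Input: ececcc
Stack-based adjacent duplicate removal:
  Read 'e': push. Stack: e
  Read 'c': push. Stack: ec
  Read 'e': push. Stack: ece
  Read 'c': push. Stack: ecec
  Read 'c': matches stack top 'c' => pop. Stack: ece
  Read 'c': push. Stack: ecec
Final stack: "ecec" (length 4)

4


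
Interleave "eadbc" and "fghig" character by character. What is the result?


Interleaving "eadbc" and "fghig":
  Position 0: 'e' from first, 'f' from second => "ef"
  Position 1: 'a' from first, 'g' from second => "ag"
  Position 2: 'd' from first, 'h' from second => "dh"
  Position 3: 'b' from first, 'i' from second => "bi"
  Position 4: 'c' from first, 'g' from second => "cg"
Result: efagdhbicg

efagdhbicg


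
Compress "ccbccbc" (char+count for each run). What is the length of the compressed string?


Input: ccbccbc
Runs:
  'c' x 2 => "c2"
  'b' x 1 => "b1"
  'c' x 2 => "c2"
  'b' x 1 => "b1"
  'c' x 1 => "c1"
Compressed: "c2b1c2b1c1"
Compressed length: 10

10


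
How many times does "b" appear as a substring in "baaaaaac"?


Searching for "b" in "baaaaaac"
Scanning each position:
  Position 0: "b" => MATCH
  Position 1: "a" => no
  Position 2: "a" => no
  Position 3: "a" => no
  Position 4: "a" => no
  Position 5: "a" => no
  Position 6: "a" => no
  Position 7: "c" => no
Total occurrences: 1

1


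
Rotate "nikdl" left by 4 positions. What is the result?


Input: "nikdl", rotate left by 4
First 4 characters: "nikd"
Remaining characters: "l"
Concatenate remaining + first: "l" + "nikd" = "lnikd"

lnikd


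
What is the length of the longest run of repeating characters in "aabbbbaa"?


Input: "aabbbbaa"
Scanning for longest run:
  Position 1 ('a'): continues run of 'a', length=2
  Position 2 ('b'): new char, reset run to 1
  Position 3 ('b'): continues run of 'b', length=2
  Position 4 ('b'): continues run of 'b', length=3
  Position 5 ('b'): continues run of 'b', length=4
  Position 6 ('a'): new char, reset run to 1
  Position 7 ('a'): continues run of 'a', length=2
Longest run: 'b' with length 4

4


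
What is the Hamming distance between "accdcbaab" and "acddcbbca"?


Comparing "accdcbaab" and "acddcbbca" position by position:
  Position 0: 'a' vs 'a' => same
  Position 1: 'c' vs 'c' => same
  Position 2: 'c' vs 'd' => differ
  Position 3: 'd' vs 'd' => same
  Position 4: 'c' vs 'c' => same
  Position 5: 'b' vs 'b' => same
  Position 6: 'a' vs 'b' => differ
  Position 7: 'a' vs 'c' => differ
  Position 8: 'b' vs 'a' => differ
Total differences (Hamming distance): 4

4


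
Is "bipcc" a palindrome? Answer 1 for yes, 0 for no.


Input: bipcc
Reversed: ccpib
  Compare pos 0 ('b') with pos 4 ('c'): MISMATCH
  Compare pos 1 ('i') with pos 3 ('c'): MISMATCH
Result: not a palindrome

0


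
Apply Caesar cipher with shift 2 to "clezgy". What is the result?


Caesar cipher: shift "clezgy" by 2
  'c' (pos 2) + 2 = pos 4 = 'e'
  'l' (pos 11) + 2 = pos 13 = 'n'
  'e' (pos 4) + 2 = pos 6 = 'g'
  'z' (pos 25) + 2 = pos 1 = 'b'
  'g' (pos 6) + 2 = pos 8 = 'i'
  'y' (pos 24) + 2 = pos 0 = 'a'
Result: engbia

engbia


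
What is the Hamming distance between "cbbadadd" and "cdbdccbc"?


Comparing "cbbadadd" and "cdbdccbc" position by position:
  Position 0: 'c' vs 'c' => same
  Position 1: 'b' vs 'd' => differ
  Position 2: 'b' vs 'b' => same
  Position 3: 'a' vs 'd' => differ
  Position 4: 'd' vs 'c' => differ
  Position 5: 'a' vs 'c' => differ
  Position 6: 'd' vs 'b' => differ
  Position 7: 'd' vs 'c' => differ
Total differences (Hamming distance): 6

6


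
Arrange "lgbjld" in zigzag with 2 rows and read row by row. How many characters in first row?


Zigzag "lgbjld" into 2 rows:
Placing characters:
  'l' => row 0
  'g' => row 1
  'b' => row 0
  'j' => row 1
  'l' => row 0
  'd' => row 1
Rows:
  Row 0: "lbl"
  Row 1: "gjd"
First row length: 3

3


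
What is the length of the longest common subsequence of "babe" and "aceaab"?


LCS of "babe" and "aceaab"
DP table:
           a    c    e    a    a    b
      0    0    0    0    0    0    0
  b   0    0    0    0    0    0    1
  a   0    1    1    1    1    1    1
  b   0    1    1    1    1    1    2
  e   0    1    1    2    2    2    2
LCS length = dp[4][6] = 2

2


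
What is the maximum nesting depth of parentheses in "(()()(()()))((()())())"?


Input: "(()()(()()))((()())())"
Tracking depth:
  Position 0 '(': depth becomes 1
  Position 1 '(': depth becomes 2
  Position 2 ')': depth becomes 1
  Position 3 '(': depth becomes 2
  Position 4 ')': depth becomes 1
  Position 5 '(': depth becomes 2
  Position 6 '(': depth becomes 3
  Position 7 ')': depth becomes 2
  Position 8 '(': depth becomes 3
  Position 9 ')': depth becomes 2
  Position 10 ')': depth becomes 1
  Position 11 ')': depth becomes 0
  Position 12 '(': depth becomes 1
  Position 13 '(': depth becomes 2
  Position 14 '(': depth becomes 3
  Position 15 ')': depth becomes 2
  Position 16 '(': depth becomes 3
  Position 17 ')': depth becomes 2
  Position 18 ')': depth becomes 1
  Position 19 '(': depth becomes 2
  Position 20 ')': depth becomes 1
  Position 21 ')': depth becomes 0
Maximum depth reached: 3

3


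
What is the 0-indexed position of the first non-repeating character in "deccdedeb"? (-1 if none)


Input: deccdedeb
Character frequencies:
  'b': 1
  'c': 2
  'd': 3
  'e': 3
Scanning left to right for freq == 1:
  Position 0 ('d'): freq=3, skip
  Position 1 ('e'): freq=3, skip
  Position 2 ('c'): freq=2, skip
  Position 3 ('c'): freq=2, skip
  Position 4 ('d'): freq=3, skip
  Position 5 ('e'): freq=3, skip
  Position 6 ('d'): freq=3, skip
  Position 7 ('e'): freq=3, skip
  Position 8 ('b'): unique! => answer = 8

8


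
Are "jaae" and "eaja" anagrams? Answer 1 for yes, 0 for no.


Strings: "jaae", "eaja"
Sorted first:  aaej
Sorted second: aaej
Sorted forms match => anagrams

1


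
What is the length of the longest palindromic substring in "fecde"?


Input: "fecde"
Checking substrings for palindromes:
  No multi-char palindromic substrings found
Longest palindromic substring: "f" with length 1

1


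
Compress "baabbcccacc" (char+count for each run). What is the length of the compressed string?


Input: baabbcccacc
Runs:
  'b' x 1 => "b1"
  'a' x 2 => "a2"
  'b' x 2 => "b2"
  'c' x 3 => "c3"
  'a' x 1 => "a1"
  'c' x 2 => "c2"
Compressed: "b1a2b2c3a1c2"
Compressed length: 12

12


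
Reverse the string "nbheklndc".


Input: nbheklndc
Reading characters right to left:
  Position 8: 'c'
  Position 7: 'd'
  Position 6: 'n'
  Position 5: 'l'
  Position 4: 'k'
  Position 3: 'e'
  Position 2: 'h'
  Position 1: 'b'
  Position 0: 'n'
Reversed: cdnlkehbn

cdnlkehbn


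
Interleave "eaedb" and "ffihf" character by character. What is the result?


Interleaving "eaedb" and "ffihf":
  Position 0: 'e' from first, 'f' from second => "ef"
  Position 1: 'a' from first, 'f' from second => "af"
  Position 2: 'e' from first, 'i' from second => "ei"
  Position 3: 'd' from first, 'h' from second => "dh"
  Position 4: 'b' from first, 'f' from second => "bf"
Result: efafeidhbf

efafeidhbf


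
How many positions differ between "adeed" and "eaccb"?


Comparing "adeed" and "eaccb" position by position:
  Position 0: 'a' vs 'e' => DIFFER
  Position 1: 'd' vs 'a' => DIFFER
  Position 2: 'e' vs 'c' => DIFFER
  Position 3: 'e' vs 'c' => DIFFER
  Position 4: 'd' vs 'b' => DIFFER
Positions that differ: 5

5


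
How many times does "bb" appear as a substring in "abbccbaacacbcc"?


Searching for "bb" in "abbccbaacacbcc"
Scanning each position:
  Position 0: "ab" => no
  Position 1: "bb" => MATCH
  Position 2: "bc" => no
  Position 3: "cc" => no
  Position 4: "cb" => no
  Position 5: "ba" => no
  Position 6: "aa" => no
  Position 7: "ac" => no
  Position 8: "ca" => no
  Position 9: "ac" => no
  Position 10: "cb" => no
  Position 11: "bc" => no
  Position 12: "cc" => no
Total occurrences: 1

1


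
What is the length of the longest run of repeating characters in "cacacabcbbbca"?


Input: "cacacabcbbbca"
Scanning for longest run:
  Position 1 ('a'): new char, reset run to 1
  Position 2 ('c'): new char, reset run to 1
  Position 3 ('a'): new char, reset run to 1
  Position 4 ('c'): new char, reset run to 1
  Position 5 ('a'): new char, reset run to 1
  Position 6 ('b'): new char, reset run to 1
  Position 7 ('c'): new char, reset run to 1
  Position 8 ('b'): new char, reset run to 1
  Position 9 ('b'): continues run of 'b', length=2
  Position 10 ('b'): continues run of 'b', length=3
  Position 11 ('c'): new char, reset run to 1
  Position 12 ('a'): new char, reset run to 1
Longest run: 'b' with length 3

3


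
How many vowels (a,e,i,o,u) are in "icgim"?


Input: icgim
Checking each character:
  'i' at position 0: vowel (running total: 1)
  'c' at position 1: consonant
  'g' at position 2: consonant
  'i' at position 3: vowel (running total: 2)
  'm' at position 4: consonant
Total vowels: 2

2


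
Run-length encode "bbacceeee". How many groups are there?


Input: bbacceeee
Scanning for consecutive runs:
  Group 1: 'b' x 2 (positions 0-1)
  Group 2: 'a' x 1 (positions 2-2)
  Group 3: 'c' x 2 (positions 3-4)
  Group 4: 'e' x 4 (positions 5-8)
Total groups: 4

4


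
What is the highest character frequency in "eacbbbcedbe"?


Input: eacbbbcedbe
Character counts:
  'a': 1
  'b': 4
  'c': 2
  'd': 1
  'e': 3
Maximum frequency: 4

4


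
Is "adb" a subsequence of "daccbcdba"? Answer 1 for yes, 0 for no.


Check if "adb" is a subsequence of "daccbcdba"
Greedy scan:
  Position 0 ('d'): no match needed
  Position 1 ('a'): matches sub[0] = 'a'
  Position 2 ('c'): no match needed
  Position 3 ('c'): no match needed
  Position 4 ('b'): no match needed
  Position 5 ('c'): no match needed
  Position 6 ('d'): matches sub[1] = 'd'
  Position 7 ('b'): matches sub[2] = 'b'
  Position 8 ('a'): no match needed
All 3 characters matched => is a subsequence

1


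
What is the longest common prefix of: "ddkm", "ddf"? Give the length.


Words: ddkm, ddf
  Position 0: all 'd' => match
  Position 1: all 'd' => match
  Position 2: ('k', 'f') => mismatch, stop
LCP = "dd" (length 2)

2


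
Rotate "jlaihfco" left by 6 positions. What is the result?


Input: "jlaihfco", rotate left by 6
First 6 characters: "jlaihf"
Remaining characters: "co"
Concatenate remaining + first: "co" + "jlaihf" = "cojlaihf"

cojlaihf


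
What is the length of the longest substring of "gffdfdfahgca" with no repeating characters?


Input: "gffdfdfahgca"
Sliding window (track last position of each char):
  Position 0 ('g'): window [0,0] length 1 -- new best
  Position 1 ('f'): window [0,1] length 2 -- new best
  Position 2 ('f'): repeat (last at 1), move window start to 2
  Position 2 ('f'): window [2,2] length 1
  Position 3 ('d'): window [2,3] length 2
  Position 4 ('f'): repeat (last at 2), move window start to 3
  Position 4 ('f'): window [3,4] length 2
  Position 5 ('d'): repeat (last at 3), move window start to 4
  Position 5 ('d'): window [4,5] length 2
  Position 6 ('f'): repeat (last at 4), move window start to 5
  Position 6 ('f'): window [5,6] length 2
  Position 7 ('a'): window [5,7] length 3 -- new best
  Position 8 ('h'): window [5,8] length 4 -- new best
  Position 9 ('g'): window [5,9] length 5 -- new best
  Position 10 ('c'): window [5,10] length 6 -- new best
  Position 11 ('a'): repeat (last at 7), move window start to 8
  Position 11 ('a'): window [8,11] length 4
Longest substring with no repeats: "dfahgc" with length 6

6


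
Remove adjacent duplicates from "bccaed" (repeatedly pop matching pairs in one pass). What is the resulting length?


Input: bccaed
Stack-based adjacent duplicate removal:
  Read 'b': push. Stack: b
  Read 'c': push. Stack: bc
  Read 'c': matches stack top 'c' => pop. Stack: b
  Read 'a': push. Stack: ba
  Read 'e': push. Stack: bae
  Read 'd': push. Stack: baed
Final stack: "baed" (length 4)

4


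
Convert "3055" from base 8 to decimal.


Input: "3055" in base 8
Positional expansion:
  Digit '3' (value 3) x 8^3 = 1536
  Digit '0' (value 0) x 8^2 = 0
  Digit '5' (value 5) x 8^1 = 40
  Digit '5' (value 5) x 8^0 = 5
Sum = 1581

1581


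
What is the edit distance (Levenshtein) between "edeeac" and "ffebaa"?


Computing edit distance: "edeeac" -> "ffebaa"
DP table:
           f    f    e    b    a    a
      0    1    2    3    4    5    6
  e   1    1    2    2    3    4    5
  d   2    2    2    3    3    4    5
  e   3    3    3    2    3    4    5
  e   4    4    4    3    3    4    5
  a   5    5    5    4    4    3    4
  c   6    6    6    5    5    4    4
Edit distance = dp[6][6] = 4

4


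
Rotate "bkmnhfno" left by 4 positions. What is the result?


Input: "bkmnhfno", rotate left by 4
First 4 characters: "bkmn"
Remaining characters: "hfno"
Concatenate remaining + first: "hfno" + "bkmn" = "hfnobkmn"

hfnobkmn


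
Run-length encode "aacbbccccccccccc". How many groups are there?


Input: aacbbccccccccccc
Scanning for consecutive runs:
  Group 1: 'a' x 2 (positions 0-1)
  Group 2: 'c' x 1 (positions 2-2)
  Group 3: 'b' x 2 (positions 3-4)
  Group 4: 'c' x 11 (positions 5-15)
Total groups: 4

4


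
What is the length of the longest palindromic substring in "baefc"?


Input: "baefc"
Checking substrings for palindromes:
  No multi-char palindromic substrings found
Longest palindromic substring: "b" with length 1

1


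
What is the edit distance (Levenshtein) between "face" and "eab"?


Computing edit distance: "face" -> "eab"
DP table:
           e    a    b
      0    1    2    3
  f   1    1    2    3
  a   2    2    1    2
  c   3    3    2    2
  e   4    3    3    3
Edit distance = dp[4][3] = 3

3


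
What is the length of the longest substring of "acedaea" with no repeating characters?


Input: "acedaea"
Sliding window (track last position of each char):
  Position 0 ('a'): window [0,0] length 1 -- new best
  Position 1 ('c'): window [0,1] length 2 -- new best
  Position 2 ('e'): window [0,2] length 3 -- new best
  Position 3 ('d'): window [0,3] length 4 -- new best
  Position 4 ('a'): repeat (last at 0), move window start to 1
  Position 4 ('a'): window [1,4] length 4
  Position 5 ('e'): repeat (last at 2), move window start to 3
  Position 5 ('e'): window [3,5] length 3
  Position 6 ('a'): repeat (last at 4), move window start to 5
  Position 6 ('a'): window [5,6] length 2
Longest substring with no repeats: "aced" with length 4

4


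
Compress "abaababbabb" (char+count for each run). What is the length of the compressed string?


Input: abaababbabb
Runs:
  'a' x 1 => "a1"
  'b' x 1 => "b1"
  'a' x 2 => "a2"
  'b' x 1 => "b1"
  'a' x 1 => "a1"
  'b' x 2 => "b2"
  'a' x 1 => "a1"
  'b' x 2 => "b2"
Compressed: "a1b1a2b1a1b2a1b2"
Compressed length: 16

16


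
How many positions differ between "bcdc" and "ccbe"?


Comparing "bcdc" and "ccbe" position by position:
  Position 0: 'b' vs 'c' => DIFFER
  Position 1: 'c' vs 'c' => same
  Position 2: 'd' vs 'b' => DIFFER
  Position 3: 'c' vs 'e' => DIFFER
Positions that differ: 3

3


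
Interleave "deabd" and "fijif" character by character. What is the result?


Interleaving "deabd" and "fijif":
  Position 0: 'd' from first, 'f' from second => "df"
  Position 1: 'e' from first, 'i' from second => "ei"
  Position 2: 'a' from first, 'j' from second => "aj"
  Position 3: 'b' from first, 'i' from second => "bi"
  Position 4: 'd' from first, 'f' from second => "df"
Result: dfeiajbidf

dfeiajbidf


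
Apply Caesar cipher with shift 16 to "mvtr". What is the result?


Caesar cipher: shift "mvtr" by 16
  'm' (pos 12) + 16 = pos 2 = 'c'
  'v' (pos 21) + 16 = pos 11 = 'l'
  't' (pos 19) + 16 = pos 9 = 'j'
  'r' (pos 17) + 16 = pos 7 = 'h'
Result: cljh

cljh


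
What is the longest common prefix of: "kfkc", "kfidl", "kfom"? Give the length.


Words: kfkc, kfidl, kfom
  Position 0: all 'k' => match
  Position 1: all 'f' => match
  Position 2: ('k', 'i', 'o') => mismatch, stop
LCP = "kf" (length 2)

2


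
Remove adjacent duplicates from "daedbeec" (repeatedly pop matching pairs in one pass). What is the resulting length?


Input: daedbeec
Stack-based adjacent duplicate removal:
  Read 'd': push. Stack: d
  Read 'a': push. Stack: da
  Read 'e': push. Stack: dae
  Read 'd': push. Stack: daed
  Read 'b': push. Stack: daedb
  Read 'e': push. Stack: daedbe
  Read 'e': matches stack top 'e' => pop. Stack: daedb
  Read 'c': push. Stack: daedbc
Final stack: "daedbc" (length 6)

6


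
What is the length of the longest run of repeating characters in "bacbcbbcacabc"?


Input: "bacbcbbcacabc"
Scanning for longest run:
  Position 1 ('a'): new char, reset run to 1
  Position 2 ('c'): new char, reset run to 1
  Position 3 ('b'): new char, reset run to 1
  Position 4 ('c'): new char, reset run to 1
  Position 5 ('b'): new char, reset run to 1
  Position 6 ('b'): continues run of 'b', length=2
  Position 7 ('c'): new char, reset run to 1
  Position 8 ('a'): new char, reset run to 1
  Position 9 ('c'): new char, reset run to 1
  Position 10 ('a'): new char, reset run to 1
  Position 11 ('b'): new char, reset run to 1
  Position 12 ('c'): new char, reset run to 1
Longest run: 'b' with length 2

2


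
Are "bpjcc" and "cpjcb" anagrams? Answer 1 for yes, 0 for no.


Strings: "bpjcc", "cpjcb"
Sorted first:  bccjp
Sorted second: bccjp
Sorted forms match => anagrams

1


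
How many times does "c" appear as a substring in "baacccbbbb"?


Searching for "c" in "baacccbbbb"
Scanning each position:
  Position 0: "b" => no
  Position 1: "a" => no
  Position 2: "a" => no
  Position 3: "c" => MATCH
  Position 4: "c" => MATCH
  Position 5: "c" => MATCH
  Position 6: "b" => no
  Position 7: "b" => no
  Position 8: "b" => no
  Position 9: "b" => no
Total occurrences: 3

3


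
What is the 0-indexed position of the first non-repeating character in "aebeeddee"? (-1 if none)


Input: aebeeddee
Character frequencies:
  'a': 1
  'b': 1
  'd': 2
  'e': 5
Scanning left to right for freq == 1:
  Position 0 ('a'): unique! => answer = 0

0


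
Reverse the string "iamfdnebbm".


Input: iamfdnebbm
Reading characters right to left:
  Position 9: 'm'
  Position 8: 'b'
  Position 7: 'b'
  Position 6: 'e'
  Position 5: 'n'
  Position 4: 'd'
  Position 3: 'f'
  Position 2: 'm'
  Position 1: 'a'
  Position 0: 'i'
Reversed: mbbendfmai

mbbendfmai


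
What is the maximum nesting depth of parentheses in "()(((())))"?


Input: "()(((())))"
Tracking depth:
  Position 0 '(': depth becomes 1
  Position 1 ')': depth becomes 0
  Position 2 '(': depth becomes 1
  Position 3 '(': depth becomes 2
  Position 4 '(': depth becomes 3
  Position 5 '(': depth becomes 4
  Position 6 ')': depth becomes 3
  Position 7 ')': depth becomes 2
  Position 8 ')': depth becomes 1
  Position 9 ')': depth becomes 0
Maximum depth reached: 4

4


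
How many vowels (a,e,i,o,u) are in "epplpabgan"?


Input: epplpabgan
Checking each character:
  'e' at position 0: vowel (running total: 1)
  'p' at position 1: consonant
  'p' at position 2: consonant
  'l' at position 3: consonant
  'p' at position 4: consonant
  'a' at position 5: vowel (running total: 2)
  'b' at position 6: consonant
  'g' at position 7: consonant
  'a' at position 8: vowel (running total: 3)
  'n' at position 9: consonant
Total vowels: 3

3


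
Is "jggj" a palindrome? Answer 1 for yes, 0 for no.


Input: jggj
Reversed: jggj
  Compare pos 0 ('j') with pos 3 ('j'): match
  Compare pos 1 ('g') with pos 2 ('g'): match
Result: palindrome

1


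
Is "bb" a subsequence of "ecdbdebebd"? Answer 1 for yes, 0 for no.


Check if "bb" is a subsequence of "ecdbdebebd"
Greedy scan:
  Position 0 ('e'): no match needed
  Position 1 ('c'): no match needed
  Position 2 ('d'): no match needed
  Position 3 ('b'): matches sub[0] = 'b'
  Position 4 ('d'): no match needed
  Position 5 ('e'): no match needed
  Position 6 ('b'): matches sub[1] = 'b'
  Position 7 ('e'): no match needed
  Position 8 ('b'): no match needed
  Position 9 ('d'): no match needed
All 2 characters matched => is a subsequence

1


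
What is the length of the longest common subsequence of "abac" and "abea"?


LCS of "abac" and "abea"
DP table:
           a    b    e    a
      0    0    0    0    0
  a   0    1    1    1    1
  b   0    1    2    2    2
  a   0    1    2    2    3
  c   0    1    2    2    3
LCS length = dp[4][4] = 3

3


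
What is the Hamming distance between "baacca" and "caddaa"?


Comparing "baacca" and "caddaa" position by position:
  Position 0: 'b' vs 'c' => differ
  Position 1: 'a' vs 'a' => same
  Position 2: 'a' vs 'd' => differ
  Position 3: 'c' vs 'd' => differ
  Position 4: 'c' vs 'a' => differ
  Position 5: 'a' vs 'a' => same
Total differences (Hamming distance): 4

4


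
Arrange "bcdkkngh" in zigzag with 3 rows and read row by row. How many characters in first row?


Zigzag "bcdkkngh" into 3 rows:
Placing characters:
  'b' => row 0
  'c' => row 1
  'd' => row 2
  'k' => row 1
  'k' => row 0
  'n' => row 1
  'g' => row 2
  'h' => row 1
Rows:
  Row 0: "bk"
  Row 1: "cknh"
  Row 2: "dg"
First row length: 2

2


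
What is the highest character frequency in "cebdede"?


Input: cebdede
Character counts:
  'b': 1
  'c': 1
  'd': 2
  'e': 3
Maximum frequency: 3

3


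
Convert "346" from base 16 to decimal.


Input: "346" in base 16
Positional expansion:
  Digit '3' (value 3) x 16^2 = 768
  Digit '4' (value 4) x 16^1 = 64
  Digit '6' (value 6) x 16^0 = 6
Sum = 838

838


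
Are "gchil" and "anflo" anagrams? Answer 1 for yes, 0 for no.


Strings: "gchil", "anflo"
Sorted first:  cghil
Sorted second: aflno
Differ at position 0: 'c' vs 'a' => not anagrams

0


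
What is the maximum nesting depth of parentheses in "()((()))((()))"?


Input: "()((()))((()))"
Tracking depth:
  Position 0 '(': depth becomes 1
  Position 1 ')': depth becomes 0
  Position 2 '(': depth becomes 1
  Position 3 '(': depth becomes 2
  Position 4 '(': depth becomes 3
  Position 5 ')': depth becomes 2
  Position 6 ')': depth becomes 1
  Position 7 ')': depth becomes 0
  Position 8 '(': depth becomes 1
  Position 9 '(': depth becomes 2
  Position 10 '(': depth becomes 3
  Position 11 ')': depth becomes 2
  Position 12 ')': depth becomes 1
  Position 13 ')': depth becomes 0
Maximum depth reached: 3

3


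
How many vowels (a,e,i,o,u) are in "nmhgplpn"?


Input: nmhgplpn
Checking each character:
  'n' at position 0: consonant
  'm' at position 1: consonant
  'h' at position 2: consonant
  'g' at position 3: consonant
  'p' at position 4: consonant
  'l' at position 5: consonant
  'p' at position 6: consonant
  'n' at position 7: consonant
Total vowels: 0

0


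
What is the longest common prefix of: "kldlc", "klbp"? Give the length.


Words: kldlc, klbp
  Position 0: all 'k' => match
  Position 1: all 'l' => match
  Position 2: ('d', 'b') => mismatch, stop
LCP = "kl" (length 2)

2


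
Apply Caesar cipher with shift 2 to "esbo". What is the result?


Caesar cipher: shift "esbo" by 2
  'e' (pos 4) + 2 = pos 6 = 'g'
  's' (pos 18) + 2 = pos 20 = 'u'
  'b' (pos 1) + 2 = pos 3 = 'd'
  'o' (pos 14) + 2 = pos 16 = 'q'
Result: gudq

gudq


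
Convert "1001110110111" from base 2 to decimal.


Input: "1001110110111" in base 2
Positional expansion:
  Digit '1' (value 1) x 2^12 = 4096
  Digit '0' (value 0) x 2^11 = 0
  Digit '0' (value 0) x 2^10 = 0
  Digit '1' (value 1) x 2^9 = 512
  Digit '1' (value 1) x 2^8 = 256
  Digit '1' (value 1) x 2^7 = 128
  Digit '0' (value 0) x 2^6 = 0
  Digit '1' (value 1) x 2^5 = 32
  Digit '1' (value 1) x 2^4 = 16
  Digit '0' (value 0) x 2^3 = 0
  Digit '1' (value 1) x 2^2 = 4
  Digit '1' (value 1) x 2^1 = 2
  Digit '1' (value 1) x 2^0 = 1
Sum = 5047

5047
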